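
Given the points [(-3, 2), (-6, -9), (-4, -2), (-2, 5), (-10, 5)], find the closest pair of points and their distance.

Computing all pairwise distances among 5 points:

d((-3, 2), (-6, -9)) = 11.4018
d((-3, 2), (-4, -2)) = 4.1231
d((-3, 2), (-2, 5)) = 3.1623 <-- minimum
d((-3, 2), (-10, 5)) = 7.6158
d((-6, -9), (-4, -2)) = 7.2801
d((-6, -9), (-2, 5)) = 14.5602
d((-6, -9), (-10, 5)) = 14.5602
d((-4, -2), (-2, 5)) = 7.2801
d((-4, -2), (-10, 5)) = 9.2195
d((-2, 5), (-10, 5)) = 8.0

Closest pair: (-3, 2) and (-2, 5) with distance 3.1623

The closest pair is (-3, 2) and (-2, 5) with Euclidean distance 3.1623. For 5 points, brute-force pairwise comparison is shown above. For large n, the divide-and-conquer algorithm (sort by x, recurse on halves, check the dividing strip) achieves O(n log n).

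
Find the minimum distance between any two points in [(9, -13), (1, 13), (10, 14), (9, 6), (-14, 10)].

Computing all pairwise distances among 5 points:

d((9, -13), (1, 13)) = 27.2029
d((9, -13), (10, 14)) = 27.0185
d((9, -13), (9, 6)) = 19.0
d((9, -13), (-14, 10)) = 32.5269
d((1, 13), (10, 14)) = 9.0554
d((1, 13), (9, 6)) = 10.6301
d((1, 13), (-14, 10)) = 15.2971
d((10, 14), (9, 6)) = 8.0623 <-- minimum
d((10, 14), (-14, 10)) = 24.3311
d((9, 6), (-14, 10)) = 23.3452

Closest pair: (10, 14) and (9, 6) with distance 8.0623

The closest pair is (10, 14) and (9, 6) with Euclidean distance 8.0623. For 5 points, brute-force pairwise comparison is shown above. For large n, the divide-and-conquer algorithm (sort by x, recurse on halves, check the dividing strip) achieves O(n log n).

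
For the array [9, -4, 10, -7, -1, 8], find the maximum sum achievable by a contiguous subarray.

Using Kadane's algorithm on [9, -4, 10, -7, -1, 8]:

Scanning through the array:
Position 1 (value -4): max_ending_here = 5, max_so_far = 9
Position 2 (value 10): max_ending_here = 15, max_so_far = 15
Position 3 (value -7): max_ending_here = 8, max_so_far = 15
Position 4 (value -1): max_ending_here = 7, max_so_far = 15
Position 5 (value 8): max_ending_here = 15, max_so_far = 15

Maximum subarray: [9, -4, 10]
Maximum sum: 15

The maximum subarray is [9, -4, 10] with sum 15. This subarray runs from index 0 to index 2.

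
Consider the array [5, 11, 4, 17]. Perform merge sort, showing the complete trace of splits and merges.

Merge sort trace:

Split: [5, 11, 4, 17] -> [5, 11] and [4, 17]
  Split: [5, 11] -> [5] and [11]
  Merge: [5] + [11] -> [5, 11]
  Split: [4, 17] -> [4] and [17]
  Merge: [4] + [17] -> [4, 17]
Merge: [5, 11] + [4, 17] -> [4, 5, 11, 17]

Final sorted array: [4, 5, 11, 17]

The merge sort proceeds by recursively splitting the array and merging sorted halves.
After all merges, the sorted array is [4, 5, 11, 17].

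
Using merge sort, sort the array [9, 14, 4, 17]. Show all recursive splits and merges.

Merge sort trace:

Split: [9, 14, 4, 17] -> [9, 14] and [4, 17]
  Split: [9, 14] -> [9] and [14]
  Merge: [9] + [14] -> [9, 14]
  Split: [4, 17] -> [4] and [17]
  Merge: [4] + [17] -> [4, 17]
Merge: [9, 14] + [4, 17] -> [4, 9, 14, 17]

Final sorted array: [4, 9, 14, 17]

The merge sort proceeds by recursively splitting the array and merging sorted halves.
After all merges, the sorted array is [4, 9, 14, 17].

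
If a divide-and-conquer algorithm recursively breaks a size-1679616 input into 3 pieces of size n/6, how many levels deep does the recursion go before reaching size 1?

For divide and conquer with division factor 6:

Problem sizes at each level:
Level 0: 1679616
Level 1: 279936
Level 2: 46656
Level 3: 7776
Level 4: 1296
Level 5: 216
Level 6: 36
Level 7: 6
Level 8: 1

The root is level 0 and the size-1 base case is level 8 (the tree spans levels 0 through 8, i.e. 9 levels counting the root), so the depth is the number of divisions: log_6(1679616) = 8

The recursion tree depth is log_6(1679616) = 8. At each level, the problem size is divided by 6, so it takes 8 divisions to reduce to a base case of size 1. The algorithm makes 3 recursive calls at each level.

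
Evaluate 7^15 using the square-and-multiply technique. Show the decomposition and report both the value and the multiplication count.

Computing 7^15 by squaring (build up from 7^1; each line after the first costs one multiplication):

7^1 = 7
7^2 = (7^1)^2 = 7^2 = 49
7^3 = 7 * 7^2 = 7 * 49 = 343
7^6 = (7^3)^2 = 343^2 = 117649
7^7 = 7 * 7^6 = 7 * 117649 = 823543
7^14 = (7^7)^2 = 823543^2 = 678223072849
7^15 = 7 * 7^14 = 7 * 678223072849 = 4747561509943

Result: 4747561509943
Multiplications needed: 6 (6 lines after 7^1)

7^15 = 4747561509943. Using exponentiation by squaring, this requires 6 multiplications. The key idea: if the exponent is even, square the half-power; if odd, multiply by the base once.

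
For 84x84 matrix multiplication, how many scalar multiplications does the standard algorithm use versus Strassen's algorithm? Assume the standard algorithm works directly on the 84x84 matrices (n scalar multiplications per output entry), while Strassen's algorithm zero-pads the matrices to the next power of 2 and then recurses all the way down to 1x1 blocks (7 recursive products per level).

Matrix multiplication for 84x84 matrices:

Strassen's algorithm requires power-of-2 dimensions. Pad 84x84 to 128x128 (next power of 2).

Standard algorithm: 84^3 = 592704 multiplications
Strassen's algorithm: 7^(log2(128)) = 7^7 = 823543 multiplications
Difference: 592704 - 823543 = -230839 (Strassen uses MORE here due to padding overhead — for small or just-over-power-of-2 n, padding can outweigh the per-level savings)

Standard: 592704 multiplications (84^3). Strassen: 823543 multiplications (7^7, after padding to 128x128). Strassen reduces 8 recursive multiplications to 7 at each level.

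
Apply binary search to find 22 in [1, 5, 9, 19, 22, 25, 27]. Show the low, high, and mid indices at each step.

Binary search for 22 in [1, 5, 9, 19, 22, 25, 27]:

lo=0, hi=6, mid=3, arr[mid]=19 -> 19 < 22, search right half
lo=4, hi=6, mid=5, arr[mid]=25 -> 25 > 22, search left half
lo=4, hi=4, mid=4, arr[mid]=22 -> Found target at index 4!

Binary search finds 22 at index 4 after 3 comparisons. The search repeatedly halves the search space by comparing with the middle element.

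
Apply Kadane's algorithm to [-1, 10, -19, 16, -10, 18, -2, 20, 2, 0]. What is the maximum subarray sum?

Using Kadane's algorithm on [-1, 10, -19, 16, -10, 18, -2, 20, 2, 0]:

Scanning through the array:
Position 1 (value 10): max_ending_here = 10, max_so_far = 10
Position 2 (value -19): max_ending_here = -9, max_so_far = 10
Position 3 (value 16): max_ending_here = 16, max_so_far = 16
Position 4 (value -10): max_ending_here = 6, max_so_far = 16
Position 5 (value 18): max_ending_here = 24, max_so_far = 24
Position 6 (value -2): max_ending_here = 22, max_so_far = 24
Position 7 (value 20): max_ending_here = 42, max_so_far = 42
Position 8 (value 2): max_ending_here = 44, max_so_far = 44
Position 9 (value 0): max_ending_here = 44, max_so_far = 44

Maximum subarray: [16, -10, 18, -2, 20, 2]
Maximum sum: 44

The maximum subarray is [16, -10, 18, -2, 20, 2] with sum 44. This subarray runs from index 3 to index 8.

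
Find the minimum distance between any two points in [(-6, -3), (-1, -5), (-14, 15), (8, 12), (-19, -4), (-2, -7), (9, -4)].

Computing all pairwise distances among 7 points:

d((-6, -3), (-1, -5)) = 5.3852
d((-6, -3), (-14, 15)) = 19.6977
d((-6, -3), (8, 12)) = 20.5183
d((-6, -3), (-19, -4)) = 13.0384
d((-6, -3), (-2, -7)) = 5.6569
d((-6, -3), (9, -4)) = 15.0333
d((-1, -5), (-14, 15)) = 23.8537
d((-1, -5), (8, 12)) = 19.2354
d((-1, -5), (-19, -4)) = 18.0278
d((-1, -5), (-2, -7)) = 2.2361 <-- minimum
d((-1, -5), (9, -4)) = 10.0499
d((-14, 15), (8, 12)) = 22.2036
d((-14, 15), (-19, -4)) = 19.6469
d((-14, 15), (-2, -7)) = 25.0599
d((-14, 15), (9, -4)) = 29.8329
d((8, 12), (-19, -4)) = 31.3847
d((8, 12), (-2, -7)) = 21.4709
d((8, 12), (9, -4)) = 16.0312
d((-19, -4), (-2, -7)) = 17.2627
d((-19, -4), (9, -4)) = 28.0
d((-2, -7), (9, -4)) = 11.4018

Closest pair: (-1, -5) and (-2, -7) with distance 2.2361

The closest pair is (-1, -5) and (-2, -7) with Euclidean distance 2.2361. For 7 points, brute-force pairwise comparison is shown above. For large n, the divide-and-conquer algorithm (sort by x, recurse on halves, check the dividing strip) achieves O(n log n).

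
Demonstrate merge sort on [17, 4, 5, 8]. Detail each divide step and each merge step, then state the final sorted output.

Merge sort trace:

Split: [17, 4, 5, 8] -> [17, 4] and [5, 8]
  Split: [17, 4] -> [17] and [4]
  Merge: [17] + [4] -> [4, 17]
  Split: [5, 8] -> [5] and [8]
  Merge: [5] + [8] -> [5, 8]
Merge: [4, 17] + [5, 8] -> [4, 5, 8, 17]

Final sorted array: [4, 5, 8, 17]

The merge sort proceeds by recursively splitting the array and merging sorted halves.
After all merges, the sorted array is [4, 5, 8, 17].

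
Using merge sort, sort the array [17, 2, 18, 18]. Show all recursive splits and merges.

Merge sort trace:

Split: [17, 2, 18, 18] -> [17, 2] and [18, 18]
  Split: [17, 2] -> [17] and [2]
  Merge: [17] + [2] -> [2, 17]
  Split: [18, 18] -> [18] and [18]
  Merge: [18] + [18] -> [18, 18]
Merge: [2, 17] + [18, 18] -> [2, 17, 18, 18]

Final sorted array: [2, 17, 18, 18]

The merge sort proceeds by recursively splitting the array and merging sorted halves.
After all merges, the sorted array is [2, 17, 18, 18].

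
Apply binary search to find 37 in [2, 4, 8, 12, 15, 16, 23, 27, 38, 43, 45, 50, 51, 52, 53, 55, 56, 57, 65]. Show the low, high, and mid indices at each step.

Binary search for 37 in [2, 4, 8, 12, 15, 16, 23, 27, 38, 43, 45, 50, 51, 52, 53, 55, 56, 57, 65]:

lo=0, hi=18, mid=9, arr[mid]=43 -> 43 > 37, search left half
lo=0, hi=8, mid=4, arr[mid]=15 -> 15 < 37, search right half
lo=5, hi=8, mid=6, arr[mid]=23 -> 23 < 37, search right half
lo=7, hi=8, mid=7, arr[mid]=27 -> 27 < 37, search right half
lo=8, hi=8, mid=8, arr[mid]=38 -> 38 > 37, search left half
lo=8 > hi=7, target 37 not found

Binary search determines that 37 is not in the array after 5 comparisons. The search space was exhausted without finding the target.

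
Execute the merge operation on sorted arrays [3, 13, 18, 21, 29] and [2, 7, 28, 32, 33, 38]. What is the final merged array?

Merging process:

Compare 3 vs 2: take 2 from right. Merged: [2]
Compare 3 vs 7: take 3 from left. Merged: [2, 3]
Compare 13 vs 7: take 7 from right. Merged: [2, 3, 7]
Compare 13 vs 28: take 13 from left. Merged: [2, 3, 7, 13]
Compare 18 vs 28: take 18 from left. Merged: [2, 3, 7, 13, 18]
Compare 21 vs 28: take 21 from left. Merged: [2, 3, 7, 13, 18, 21]
Compare 29 vs 28: take 28 from right. Merged: [2, 3, 7, 13, 18, 21, 28]
Compare 29 vs 32: take 29 from left. Merged: [2, 3, 7, 13, 18, 21, 28, 29]
Append remaining from right: [32, 33, 38]. Merged: [2, 3, 7, 13, 18, 21, 28, 29, 32, 33, 38]

Final merged array: [2, 3, 7, 13, 18, 21, 28, 29, 32, 33, 38]
Total comparisons: 8

The merged array is [2, 3, 7, 13, 18, 21, 28, 29, 32, 33, 38], requiring 8 comparisons. The merge step runs in O(n) time where n is the total number of elements.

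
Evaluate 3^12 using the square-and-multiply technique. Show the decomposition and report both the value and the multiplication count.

Computing 3^12 by squaring (build up from 3^1; each line after the first costs one multiplication):

3^1 = 3
3^2 = (3^1)^2 = 3^2 = 9
3^3 = 3 * 3^2 = 3 * 9 = 27
3^6 = (3^3)^2 = 27^2 = 729
3^12 = (3^6)^2 = 729^2 = 531441

Result: 531441
Multiplications needed: 4 (4 lines after 3^1)

3^12 = 531441. Using exponentiation by squaring, this requires 4 multiplications. The key idea: if the exponent is even, square the half-power; if odd, multiply by the base once.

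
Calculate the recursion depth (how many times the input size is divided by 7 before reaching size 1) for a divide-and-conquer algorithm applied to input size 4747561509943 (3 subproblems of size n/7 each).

For divide and conquer with division factor 7:

Problem sizes at each level:
Level 0: 4747561509943
Level 1: 678223072849
Level 2: 96889010407
Level 3: 13841287201
Level 4: 1977326743
Level 5: 282475249
Level 6: 40353607
Level 7: 5764801
Level 8: 823543
Level 9: 117649
Level 10: 16807
Level 11: 2401
Level 12: 343
Level 13: 49
Level 14: 7
Level 15: 1

The root is level 0 and the size-1 base case is level 15 (the tree spans levels 0 through 15, i.e. 16 levels counting the root), so the depth is the number of divisions: log_7(4747561509943) = 15

The recursion tree depth is log_7(4747561509943) = 15. At each level, the problem size is divided by 7, so it takes 15 divisions to reduce to a base case of size 1. The algorithm makes 3 recursive calls at each level.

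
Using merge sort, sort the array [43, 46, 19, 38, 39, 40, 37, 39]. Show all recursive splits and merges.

Merge sort trace:

Split: [43, 46, 19, 38, 39, 40, 37, 39] -> [43, 46, 19, 38] and [39, 40, 37, 39]
  Split: [43, 46, 19, 38] -> [43, 46] and [19, 38]
    Split: [43, 46] -> [43] and [46]
    Merge: [43] + [46] -> [43, 46]
    Split: [19, 38] -> [19] and [38]
    Merge: [19] + [38] -> [19, 38]
  Merge: [43, 46] + [19, 38] -> [19, 38, 43, 46]
  Split: [39, 40, 37, 39] -> [39, 40] and [37, 39]
    Split: [39, 40] -> [39] and [40]
    Merge: [39] + [40] -> [39, 40]
    Split: [37, 39] -> [37] and [39]
    Merge: [37] + [39] -> [37, 39]
  Merge: [39, 40] + [37, 39] -> [37, 39, 39, 40]
Merge: [19, 38, 43, 46] + [37, 39, 39, 40] -> [19, 37, 38, 39, 39, 40, 43, 46]

Final sorted array: [19, 37, 38, 39, 39, 40, 43, 46]

The merge sort proceeds by recursively splitting the array and merging sorted halves.
After all merges, the sorted array is [19, 37, 38, 39, 39, 40, 43, 46].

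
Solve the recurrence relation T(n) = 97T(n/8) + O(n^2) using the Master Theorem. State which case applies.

Master Theorem for T(n) = 97T(n/8) + O(n^2):

a = 97, b = 8, c = 2
log_b(a) = log_8(97) = 2.2000

Case 1: c = 2 < log_8(97) = 2.2000
T(n) = O(n^(log_8 97))

For T(n) = 97T(n/8) + O(n^2): log_8(97) = 2.2000. This is Case 1 of the Master Theorem (c < log_b(a), work dominated by leaves), giving O(n^(log_8 97)).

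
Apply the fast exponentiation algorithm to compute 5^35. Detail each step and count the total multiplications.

Computing 5^35 by squaring (build up from 5^1; each line after the first costs one multiplication):

5^1 = 5
5^2 = (5^1)^2 = 5^2 = 25
5^4 = (5^2)^2 = 25^2 = 625
5^8 = (5^4)^2 = 625^2 = 390625
5^16 = (5^8)^2 = 390625^2 = 152587890625
5^17 = 5 * 5^16 = 5 * 152587890625 = 762939453125
5^34 = (5^17)^2 = 762939453125^2 = 582076609134674072265625
5^35 = 5 * 5^34 = 5 * 582076609134674072265625 = 2910383045673370361328125

Result: 2910383045673370361328125
Multiplications needed: 7 (7 lines after 5^1)

5^35 = 2910383045673370361328125. Using exponentiation by squaring, this requires 7 multiplications. The key idea: if the exponent is even, square the half-power; if odd, multiply by the base once.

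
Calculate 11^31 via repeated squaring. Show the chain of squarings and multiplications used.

Computing 11^31 by squaring (build up from 11^1; each line after the first costs one multiplication):

11^1 = 11
11^2 = (11^1)^2 = 11^2 = 121
11^3 = 11 * 11^2 = 11 * 121 = 1331
11^6 = (11^3)^2 = 1331^2 = 1771561
11^7 = 11 * 11^6 = 11 * 1771561 = 19487171
11^14 = (11^7)^2 = 19487171^2 = 379749833583241
11^15 = 11 * 11^14 = 11 * 379749833583241 = 4177248169415651
11^30 = (11^15)^2 = 4177248169415651^2 = 17449402268886407318558803753801
11^31 = 11 * 11^30 = 11 * 17449402268886407318558803753801 = 191943424957750480504146841291811

Result: 191943424957750480504146841291811
Multiplications needed: 8 (8 lines after 11^1)

11^31 = 191943424957750480504146841291811. Using exponentiation by squaring, this requires 8 multiplications. The key idea: if the exponent is even, square the half-power; if odd, multiply by the base once.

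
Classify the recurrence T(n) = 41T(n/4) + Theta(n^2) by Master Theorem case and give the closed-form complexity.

Master Theorem for T(n) = 41T(n/4) + O(n^2):

a = 41, b = 4, c = 2
log_b(a) = log_4(41) = 2.6788

Case 1: c = 2 < log_4(41) = 2.6788
T(n) = O(n^(log_4 41))

For T(n) = 41T(n/4) + O(n^2): log_4(41) = 2.6788. This is Case 1 of the Master Theorem (c < log_b(a), work dominated by leaves), giving O(n^(log_4 41)).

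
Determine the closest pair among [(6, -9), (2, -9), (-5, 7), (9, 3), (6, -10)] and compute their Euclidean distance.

Computing all pairwise distances among 5 points:

d((6, -9), (2, -9)) = 4.0
d((6, -9), (-5, 7)) = 19.4165
d((6, -9), (9, 3)) = 12.3693
d((6, -9), (6, -10)) = 1.0 <-- minimum
d((2, -9), (-5, 7)) = 17.4642
d((2, -9), (9, 3)) = 13.8924
d((2, -9), (6, -10)) = 4.1231
d((-5, 7), (9, 3)) = 14.5602
d((-5, 7), (6, -10)) = 20.2485
d((9, 3), (6, -10)) = 13.3417

Closest pair: (6, -9) and (6, -10) with distance 1.0

The closest pair is (6, -9) and (6, -10) with Euclidean distance 1.0. For 5 points, brute-force pairwise comparison is shown above. For large n, the divide-and-conquer algorithm (sort by x, recurse on halves, check the dividing strip) achieves O(n log n).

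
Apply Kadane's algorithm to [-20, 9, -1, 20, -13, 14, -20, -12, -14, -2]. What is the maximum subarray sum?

Using Kadane's algorithm on [-20, 9, -1, 20, -13, 14, -20, -12, -14, -2]:

Scanning through the array:
Position 1 (value 9): max_ending_here = 9, max_so_far = 9
Position 2 (value -1): max_ending_here = 8, max_so_far = 9
Position 3 (value 20): max_ending_here = 28, max_so_far = 28
Position 4 (value -13): max_ending_here = 15, max_so_far = 28
Position 5 (value 14): max_ending_here = 29, max_so_far = 29
Position 6 (value -20): max_ending_here = 9, max_so_far = 29
Position 7 (value -12): max_ending_here = -3, max_so_far = 29
Position 8 (value -14): max_ending_here = -14, max_so_far = 29
Position 9 (value -2): max_ending_here = -2, max_so_far = 29

Maximum subarray: [9, -1, 20, -13, 14]
Maximum sum: 29

The maximum subarray is [9, -1, 20, -13, 14] with sum 29. This subarray runs from index 1 to index 5.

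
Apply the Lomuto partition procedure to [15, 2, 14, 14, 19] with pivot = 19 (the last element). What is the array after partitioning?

Lomuto partition with pivot = 19:

Initial array: [15, 2, 14, 14, 19]

arr[0]=15 <= 19: swap with position 0, array becomes [15, 2, 14, 14, 19]
arr[1]=2 <= 19: swap with position 1, array becomes [15, 2, 14, 14, 19]
arr[2]=14 <= 19: swap with position 2, array becomes [15, 2, 14, 14, 19]
arr[3]=14 <= 19: swap with position 3, array becomes [15, 2, 14, 14, 19]

Place pivot at position 4: [15, 2, 14, 14, 19]
Pivot position: 4

After partitioning with pivot 19, the array becomes [15, 2, 14, 14, 19]. The pivot is placed at index 4. All elements to the left of the pivot are <= 19, and all elements to the right are > 19.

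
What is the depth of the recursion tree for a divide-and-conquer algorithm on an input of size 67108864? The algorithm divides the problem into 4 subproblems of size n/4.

For divide and conquer with division factor 4:

Problem sizes at each level:
Level 0: 67108864
Level 1: 16777216
Level 2: 4194304
Level 3: 1048576
Level 4: 262144
Level 5: 65536
Level 6: 16384
Level 7: 4096
Level 8: 1024
Level 9: 256
Level 10: 64
Level 11: 16
Level 12: 4
Level 13: 1

The root is level 0 and the size-1 base case is level 13 (the tree spans levels 0 through 13, i.e. 14 levels counting the root), so the depth is the number of divisions: log_4(67108864) = 13

The recursion tree depth is log_4(67108864) = 13. At each level, the problem size is divided by 4, so it takes 13 divisions to reduce to a base case of size 1. The algorithm makes 4 recursive calls at each level.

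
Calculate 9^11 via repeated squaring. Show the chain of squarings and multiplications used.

Computing 9^11 by squaring (build up from 9^1; each line after the first costs one multiplication):

9^1 = 9
9^2 = (9^1)^2 = 9^2 = 81
9^4 = (9^2)^2 = 81^2 = 6561
9^5 = 9 * 9^4 = 9 * 6561 = 59049
9^10 = (9^5)^2 = 59049^2 = 3486784401
9^11 = 9 * 9^10 = 9 * 3486784401 = 31381059609

Result: 31381059609
Multiplications needed: 5 (5 lines after 9^1)

9^11 = 31381059609. Using exponentiation by squaring, this requires 5 multiplications. The key idea: if the exponent is even, square the half-power; if odd, multiply by the base once.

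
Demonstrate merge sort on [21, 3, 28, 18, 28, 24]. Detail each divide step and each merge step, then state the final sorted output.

Merge sort trace:

Split: [21, 3, 28, 18, 28, 24] -> [21, 3, 28] and [18, 28, 24]
  Split: [21, 3, 28] -> [21] and [3, 28]
    Split: [3, 28] -> [3] and [28]
    Merge: [3] + [28] -> [3, 28]
  Merge: [21] + [3, 28] -> [3, 21, 28]
  Split: [18, 28, 24] -> [18] and [28, 24]
    Split: [28, 24] -> [28] and [24]
    Merge: [28] + [24] -> [24, 28]
  Merge: [18] + [24, 28] -> [18, 24, 28]
Merge: [3, 21, 28] + [18, 24, 28] -> [3, 18, 21, 24, 28, 28]

Final sorted array: [3, 18, 21, 24, 28, 28]

The merge sort proceeds by recursively splitting the array and merging sorted halves.
After all merges, the sorted array is [3, 18, 21, 24, 28, 28].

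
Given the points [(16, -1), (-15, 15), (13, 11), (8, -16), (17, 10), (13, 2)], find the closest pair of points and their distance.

Computing all pairwise distances among 6 points:

d((16, -1), (-15, 15)) = 34.8855
d((16, -1), (13, 11)) = 12.3693
d((16, -1), (8, -16)) = 17.0
d((16, -1), (17, 10)) = 11.0454
d((16, -1), (13, 2)) = 4.2426
d((-15, 15), (13, 11)) = 28.2843
d((-15, 15), (8, -16)) = 38.6005
d((-15, 15), (17, 10)) = 32.3883
d((-15, 15), (13, 2)) = 30.8707
d((13, 11), (8, -16)) = 27.4591
d((13, 11), (17, 10)) = 4.1231 <-- minimum
d((13, 11), (13, 2)) = 9.0
d((8, -16), (17, 10)) = 27.5136
d((8, -16), (13, 2)) = 18.6815
d((17, 10), (13, 2)) = 8.9443

Closest pair: (13, 11) and (17, 10) with distance 4.1231

The closest pair is (13, 11) and (17, 10) with Euclidean distance 4.1231. For 6 points, brute-force pairwise comparison is shown above. For large n, the divide-and-conquer algorithm (sort by x, recurse on halves, check the dividing strip) achieves O(n log n).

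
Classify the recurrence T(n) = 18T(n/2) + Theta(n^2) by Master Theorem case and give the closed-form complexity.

Master Theorem for T(n) = 18T(n/2) + O(n^2):

a = 18, b = 2, c = 2
log_b(a) = log_2(18) = 4.1699

Case 1: c = 2 < log_2(18) = 4.1699
T(n) = O(n^(log_2 18))

For T(n) = 18T(n/2) + O(n^2): log_2(18) = 4.1699. This is Case 1 of the Master Theorem (c < log_b(a), work dominated by leaves), giving O(n^(log_2 18)).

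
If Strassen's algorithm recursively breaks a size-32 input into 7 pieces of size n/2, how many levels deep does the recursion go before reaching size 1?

For divide and conquer with division factor 2:

Problem sizes at each level:
Level 0: 32
Level 1: 16
Level 2: 8
Level 3: 4
Level 4: 2
Level 5: 1

The root is level 0 and the size-1 base case is level 5 (the tree spans levels 0 through 5, i.e. 6 levels counting the root), so the depth is the number of divisions: log_2(32) = 5

The recursion tree depth is log_2(32) = 5. At each level, the problem size is divided by 2, so it takes 5 divisions to reduce to a base case of size 1. The algorithm makes 7 recursive calls at each level.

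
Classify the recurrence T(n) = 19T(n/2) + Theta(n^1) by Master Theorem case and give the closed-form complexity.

Master Theorem for T(n) = 19T(n/2) + O(n^1):

a = 19, b = 2, c = 1
log_b(a) = log_2(19) = 4.2479

Case 1: c = 1 < log_2(19) = 4.2479
T(n) = O(n^(log_2 19))

For T(n) = 19T(n/2) + O(n^1): log_2(19) = 4.2479. This is Case 1 of the Master Theorem (c < log_b(a), work dominated by leaves), giving O(n^(log_2 19)).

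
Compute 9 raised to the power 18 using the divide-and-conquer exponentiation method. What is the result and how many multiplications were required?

Computing 9^18 by squaring (build up from 9^1; each line after the first costs one multiplication):

9^1 = 9
9^2 = (9^1)^2 = 9^2 = 81
9^4 = (9^2)^2 = 81^2 = 6561
9^8 = (9^4)^2 = 6561^2 = 43046721
9^9 = 9 * 9^8 = 9 * 43046721 = 387420489
9^18 = (9^9)^2 = 387420489^2 = 150094635296999121

Result: 150094635296999121
Multiplications needed: 5 (5 lines after 9^1)

9^18 = 150094635296999121. Using exponentiation by squaring, this requires 5 multiplications. The key idea: if the exponent is even, square the half-power; if odd, multiply by the base once.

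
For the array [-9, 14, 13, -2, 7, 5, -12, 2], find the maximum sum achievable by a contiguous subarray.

Using Kadane's algorithm on [-9, 14, 13, -2, 7, 5, -12, 2]:

Scanning through the array:
Position 1 (value 14): max_ending_here = 14, max_so_far = 14
Position 2 (value 13): max_ending_here = 27, max_so_far = 27
Position 3 (value -2): max_ending_here = 25, max_so_far = 27
Position 4 (value 7): max_ending_here = 32, max_so_far = 32
Position 5 (value 5): max_ending_here = 37, max_so_far = 37
Position 6 (value -12): max_ending_here = 25, max_so_far = 37
Position 7 (value 2): max_ending_here = 27, max_so_far = 37

Maximum subarray: [14, 13, -2, 7, 5]
Maximum sum: 37

The maximum subarray is [14, 13, -2, 7, 5] with sum 37. This subarray runs from index 1 to index 5.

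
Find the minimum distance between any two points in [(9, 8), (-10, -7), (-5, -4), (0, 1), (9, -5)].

Computing all pairwise distances among 5 points:

d((9, 8), (-10, -7)) = 24.2074
d((9, 8), (-5, -4)) = 18.4391
d((9, 8), (0, 1)) = 11.4018
d((9, 8), (9, -5)) = 13.0
d((-10, -7), (-5, -4)) = 5.831 <-- minimum
d((-10, -7), (0, 1)) = 12.8062
d((-10, -7), (9, -5)) = 19.105
d((-5, -4), (0, 1)) = 7.0711
d((-5, -4), (9, -5)) = 14.0357
d((0, 1), (9, -5)) = 10.8167

Closest pair: (-10, -7) and (-5, -4) with distance 5.831

The closest pair is (-10, -7) and (-5, -4) with Euclidean distance 5.831. For 5 points, brute-force pairwise comparison is shown above. For large n, the divide-and-conquer algorithm (sort by x, recurse on halves, check the dividing strip) achieves O(n log n).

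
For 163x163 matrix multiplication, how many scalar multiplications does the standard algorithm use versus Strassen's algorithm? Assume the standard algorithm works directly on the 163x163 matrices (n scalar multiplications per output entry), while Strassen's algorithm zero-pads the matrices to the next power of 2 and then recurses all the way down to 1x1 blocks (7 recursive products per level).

Matrix multiplication for 163x163 matrices:

Strassen's algorithm requires power-of-2 dimensions. Pad 163x163 to 256x256 (next power of 2).

Standard algorithm: 163^3 = 4330747 multiplications
Strassen's algorithm: 7^(log2(256)) = 7^8 = 5764801 multiplications
Difference: 4330747 - 5764801 = -1434054 (Strassen uses MORE here due to padding overhead — for small or just-over-power-of-2 n, padding can outweigh the per-level savings)

Standard: 4330747 multiplications (163^3). Strassen: 5764801 multiplications (7^8, after padding to 256x256). Strassen reduces 8 recursive multiplications to 7 at each level.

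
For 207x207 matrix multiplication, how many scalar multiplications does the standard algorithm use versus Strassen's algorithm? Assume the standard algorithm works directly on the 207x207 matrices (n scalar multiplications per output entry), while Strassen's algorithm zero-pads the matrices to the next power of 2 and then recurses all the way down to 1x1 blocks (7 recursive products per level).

Matrix multiplication for 207x207 matrices:

Strassen's algorithm requires power-of-2 dimensions. Pad 207x207 to 256x256 (next power of 2).

Standard algorithm: 207^3 = 8869743 multiplications
Strassen's algorithm: 7^(log2(256)) = 7^8 = 5764801 multiplications
Savings: 8869743 - 5764801 = 3104942 multiplications

Standard: 8869743 multiplications (207^3). Strassen: 5764801 multiplications (7^8, after padding to 256x256). Strassen reduces 8 recursive multiplications to 7 at each level.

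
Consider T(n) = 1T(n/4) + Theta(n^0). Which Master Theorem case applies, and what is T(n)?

Master Theorem for T(n) = 1T(n/4) + O(n^0):

a = 1, b = 4, c = 0
log_b(a) = log_4(1) = 0.0000

Case 2: c = 0 = log_4(1) = 0.0000
T(n) = O(n^0 log n) = O(log n)

For T(n) = 1T(n/4) + O(n^0): log_4(1) = 0.0000. This is Case 2 of the Master Theorem (c = log_b(a), equal work at all levels), giving O(log n).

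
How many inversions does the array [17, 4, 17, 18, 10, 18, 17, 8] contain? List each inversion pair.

Finding inversions in [17, 4, 17, 18, 10, 18, 17, 8]:

(0, 1): arr[0]=17 > arr[1]=4
(0, 4): arr[0]=17 > arr[4]=10
(0, 7): arr[0]=17 > arr[7]=8
(2, 4): arr[2]=17 > arr[4]=10
(2, 7): arr[2]=17 > arr[7]=8
(3, 4): arr[3]=18 > arr[4]=10
(3, 6): arr[3]=18 > arr[6]=17
(3, 7): arr[3]=18 > arr[7]=8
(4, 7): arr[4]=10 > arr[7]=8
(5, 6): arr[5]=18 > arr[6]=17
(5, 7): arr[5]=18 > arr[7]=8
(6, 7): arr[6]=17 > arr[7]=8

Total inversions: 12

The array has 12 inversion(s): (0,1), (0,4), (0,7), (2,4), (2,7), (3,4), (3,6), (3,7), (4,7), (5,6), (5,7), (6,7). Each pair (i,j) satisfies i < j and arr[i] > arr[j].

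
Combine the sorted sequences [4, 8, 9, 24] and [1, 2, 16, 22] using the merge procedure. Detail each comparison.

Merging process:

Compare 4 vs 1: take 1 from right. Merged: [1]
Compare 4 vs 2: take 2 from right. Merged: [1, 2]
Compare 4 vs 16: take 4 from left. Merged: [1, 2, 4]
Compare 8 vs 16: take 8 from left. Merged: [1, 2, 4, 8]
Compare 9 vs 16: take 9 from left. Merged: [1, 2, 4, 8, 9]
Compare 24 vs 16: take 16 from right. Merged: [1, 2, 4, 8, 9, 16]
Compare 24 vs 22: take 22 from right. Merged: [1, 2, 4, 8, 9, 16, 22]
Append remaining from left: [24]. Merged: [1, 2, 4, 8, 9, 16, 22, 24]

Final merged array: [1, 2, 4, 8, 9, 16, 22, 24]
Total comparisons: 7

The merged array is [1, 2, 4, 8, 9, 16, 22, 24], requiring 7 comparisons. The merge step runs in O(n) time where n is the total number of elements.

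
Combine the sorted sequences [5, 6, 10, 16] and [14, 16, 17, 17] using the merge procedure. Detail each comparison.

Merging process:

Compare 5 vs 14: take 5 from left. Merged: [5]
Compare 6 vs 14: take 6 from left. Merged: [5, 6]
Compare 10 vs 14: take 10 from left. Merged: [5, 6, 10]
Compare 16 vs 14: take 14 from right. Merged: [5, 6, 10, 14]
Compare 16 vs 16: take 16 from left. Merged: [5, 6, 10, 14, 16]
Append remaining from right: [16, 17, 17]. Merged: [5, 6, 10, 14, 16, 16, 17, 17]

Final merged array: [5, 6, 10, 14, 16, 16, 17, 17]
Total comparisons: 5

The merged array is [5, 6, 10, 14, 16, 16, 17, 17], requiring 5 comparisons. The merge step runs in O(n) time where n is the total number of elements.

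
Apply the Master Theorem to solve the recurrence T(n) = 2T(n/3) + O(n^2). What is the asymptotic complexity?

Master Theorem for T(n) = 2T(n/3) + O(n^2):

a = 2, b = 3, c = 2
log_b(a) = log_3(2) = 0.6309

Case 3: c = 2 > log_3(2) = 0.6309
T(n) = O(n^2) = O(n^2)

For T(n) = 2T(n/3) + O(n^2): log_3(2) = 0.6309. This is Case 3 of the Master Theorem (c > log_b(a), work dominated by root), giving O(n^2).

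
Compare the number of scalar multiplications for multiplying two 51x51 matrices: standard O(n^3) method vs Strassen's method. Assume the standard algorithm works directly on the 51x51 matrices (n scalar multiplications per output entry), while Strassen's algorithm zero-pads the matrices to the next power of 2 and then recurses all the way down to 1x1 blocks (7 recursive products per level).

Matrix multiplication for 51x51 matrices:

Strassen's algorithm requires power-of-2 dimensions. Pad 51x51 to 64x64 (next power of 2).

Standard algorithm: 51^3 = 132651 multiplications
Strassen's algorithm: 7^(log2(64)) = 7^6 = 117649 multiplications
Savings: 132651 - 117649 = 15002 multiplications

Standard: 132651 multiplications (51^3). Strassen: 117649 multiplications (7^6, after padding to 64x64). Strassen reduces 8 recursive multiplications to 7 at each level.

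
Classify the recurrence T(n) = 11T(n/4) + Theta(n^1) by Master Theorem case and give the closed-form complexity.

Master Theorem for T(n) = 11T(n/4) + O(n^1):

a = 11, b = 4, c = 1
log_b(a) = log_4(11) = 1.7297

Case 1: c = 1 < log_4(11) = 1.7297
T(n) = O(n^(log_4 11))

For T(n) = 11T(n/4) + O(n^1): log_4(11) = 1.7297. This is Case 1 of the Master Theorem (c < log_b(a), work dominated by leaves), giving O(n^(log_4 11)).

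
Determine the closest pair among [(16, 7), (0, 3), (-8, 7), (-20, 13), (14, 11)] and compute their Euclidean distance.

Computing all pairwise distances among 5 points:

d((16, 7), (0, 3)) = 16.4924
d((16, 7), (-8, 7)) = 24.0
d((16, 7), (-20, 13)) = 36.4966
d((16, 7), (14, 11)) = 4.4721 <-- minimum
d((0, 3), (-8, 7)) = 8.9443
d((0, 3), (-20, 13)) = 22.3607
d((0, 3), (14, 11)) = 16.1245
d((-8, 7), (-20, 13)) = 13.4164
d((-8, 7), (14, 11)) = 22.3607
d((-20, 13), (14, 11)) = 34.0588

Closest pair: (16, 7) and (14, 11) with distance 4.4721

The closest pair is (16, 7) and (14, 11) with Euclidean distance 4.4721. For 5 points, brute-force pairwise comparison is shown above. For large n, the divide-and-conquer algorithm (sort by x, recurse on halves, check the dividing strip) achieves O(n log n).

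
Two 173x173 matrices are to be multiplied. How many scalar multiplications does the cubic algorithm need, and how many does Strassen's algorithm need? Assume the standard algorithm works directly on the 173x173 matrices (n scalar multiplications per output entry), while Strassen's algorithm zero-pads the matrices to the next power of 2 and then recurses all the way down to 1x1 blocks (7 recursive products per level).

Matrix multiplication for 173x173 matrices:

Strassen's algorithm requires power-of-2 dimensions. Pad 173x173 to 256x256 (next power of 2).

Standard algorithm: 173^3 = 5177717 multiplications
Strassen's algorithm: 7^(log2(256)) = 7^8 = 5764801 multiplications
Difference: 5177717 - 5764801 = -587084 (Strassen uses MORE here due to padding overhead — for small or just-over-power-of-2 n, padding can outweigh the per-level savings)

Standard: 5177717 multiplications (173^3). Strassen: 5764801 multiplications (7^8, after padding to 256x256). Strassen reduces 8 recursive multiplications to 7 at each level.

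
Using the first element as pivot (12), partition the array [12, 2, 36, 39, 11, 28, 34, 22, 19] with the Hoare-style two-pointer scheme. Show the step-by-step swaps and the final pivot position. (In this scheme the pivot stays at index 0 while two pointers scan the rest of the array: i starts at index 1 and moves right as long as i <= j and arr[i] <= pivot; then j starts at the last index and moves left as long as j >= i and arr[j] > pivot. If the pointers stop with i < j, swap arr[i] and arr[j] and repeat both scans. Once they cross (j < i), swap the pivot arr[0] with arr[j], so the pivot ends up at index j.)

Hoare-style two-pointer partition with pivot = 12:

Initial array: [12, 2, 36, 39, 11, 28, 34, 22, 19]

Pointers start at i = 1, j = 8.
i stops at index 2 (arr[2]=36 > 12), j stops at index 4 (arr[4]=11 <= 12): swap arr[2] and arr[4], array becomes [12, 2, 11, 39, 36, 28, 34, 22, 19]
i ends at 3, j ends at 2: the pointers have crossed (j < i), so scanning stops.

Swap pivot arr[0] with arr[2] to place pivot at position 2: [11, 2, 12, 39, 36, 28, 34, 22, 19]
Pivot position: 2

After partitioning with pivot 12, the array becomes [11, 2, 12, 39, 36, 28, 34, 22, 19]. The pivot is placed at index 2. All elements to the left of the pivot are <= 12, and all elements to the right are > 12.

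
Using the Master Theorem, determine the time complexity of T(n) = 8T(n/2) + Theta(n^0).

Master Theorem for T(n) = 8T(n/2) + O(n^0):

a = 8, b = 2, c = 0
log_b(a) = log_2(8) = 3.0000

Case 1: c = 0 < log_2(8) = 3.0000
T(n) = O(n^(log_2 8)) = O(n^3)

For T(n) = 8T(n/2) + O(n^0): log_2(8) = 3.0000. This is Case 1 of the Master Theorem (c < log_b(a), work dominated by leaves), giving O(n^3).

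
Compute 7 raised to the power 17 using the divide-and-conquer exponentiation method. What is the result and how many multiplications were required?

Computing 7^17 by squaring (build up from 7^1; each line after the first costs one multiplication):

7^1 = 7
7^2 = (7^1)^2 = 7^2 = 49
7^4 = (7^2)^2 = 49^2 = 2401
7^8 = (7^4)^2 = 2401^2 = 5764801
7^16 = (7^8)^2 = 5764801^2 = 33232930569601
7^17 = 7 * 7^16 = 7 * 33232930569601 = 232630513987207

Result: 232630513987207
Multiplications needed: 5 (5 lines after 7^1)

7^17 = 232630513987207. Using exponentiation by squaring, this requires 5 multiplications. The key idea: if the exponent is even, square the half-power; if odd, multiply by the base once.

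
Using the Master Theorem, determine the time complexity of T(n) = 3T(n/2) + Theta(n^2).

Master Theorem for T(n) = 3T(n/2) + O(n^2):

a = 3, b = 2, c = 2
log_b(a) = log_2(3) = 1.5850

Case 3: c = 2 > log_2(3) = 1.5850
T(n) = O(n^2) = O(n^2)

For T(n) = 3T(n/2) + O(n^2): log_2(3) = 1.5850. This is Case 3 of the Master Theorem (c > log_b(a), work dominated by root), giving O(n^2).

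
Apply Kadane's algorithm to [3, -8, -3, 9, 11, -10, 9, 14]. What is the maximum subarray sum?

Using Kadane's algorithm on [3, -8, -3, 9, 11, -10, 9, 14]:

Scanning through the array:
Position 1 (value -8): max_ending_here = -5, max_so_far = 3
Position 2 (value -3): max_ending_here = -3, max_so_far = 3
Position 3 (value 9): max_ending_here = 9, max_so_far = 9
Position 4 (value 11): max_ending_here = 20, max_so_far = 20
Position 5 (value -10): max_ending_here = 10, max_so_far = 20
Position 6 (value 9): max_ending_here = 19, max_so_far = 20
Position 7 (value 14): max_ending_here = 33, max_so_far = 33

Maximum subarray: [9, 11, -10, 9, 14]
Maximum sum: 33

The maximum subarray is [9, 11, -10, 9, 14] with sum 33. This subarray runs from index 3 to index 7.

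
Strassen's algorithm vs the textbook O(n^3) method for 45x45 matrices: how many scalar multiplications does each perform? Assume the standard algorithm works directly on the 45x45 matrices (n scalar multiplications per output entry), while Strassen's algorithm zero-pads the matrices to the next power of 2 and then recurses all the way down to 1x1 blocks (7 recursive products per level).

Matrix multiplication for 45x45 matrices:

Strassen's algorithm requires power-of-2 dimensions. Pad 45x45 to 64x64 (next power of 2).

Standard algorithm: 45^3 = 91125 multiplications
Strassen's algorithm: 7^(log2(64)) = 7^6 = 117649 multiplications
Difference: 91125 - 117649 = -26524 (Strassen uses MORE here due to padding overhead — for small or just-over-power-of-2 n, padding can outweigh the per-level savings)

Standard: 91125 multiplications (45^3). Strassen: 117649 multiplications (7^6, after padding to 64x64). Strassen reduces 8 recursive multiplications to 7 at each level.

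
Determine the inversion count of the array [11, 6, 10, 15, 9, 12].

Finding inversions in [11, 6, 10, 15, 9, 12]:

(0, 1): arr[0]=11 > arr[1]=6
(0, 2): arr[0]=11 > arr[2]=10
(0, 4): arr[0]=11 > arr[4]=9
(2, 4): arr[2]=10 > arr[4]=9
(3, 4): arr[3]=15 > arr[4]=9
(3, 5): arr[3]=15 > arr[5]=12

Total inversions: 6

The array has 6 inversion(s): (0,1), (0,2), (0,4), (2,4), (3,4), (3,5). Each pair (i,j) satisfies i < j and arr[i] > arr[j].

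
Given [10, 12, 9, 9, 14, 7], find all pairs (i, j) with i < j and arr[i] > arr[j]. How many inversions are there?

Finding inversions in [10, 12, 9, 9, 14, 7]:

(0, 2): arr[0]=10 > arr[2]=9
(0, 3): arr[0]=10 > arr[3]=9
(0, 5): arr[0]=10 > arr[5]=7
(1, 2): arr[1]=12 > arr[2]=9
(1, 3): arr[1]=12 > arr[3]=9
(1, 5): arr[1]=12 > arr[5]=7
(2, 5): arr[2]=9 > arr[5]=7
(3, 5): arr[3]=9 > arr[5]=7
(4, 5): arr[4]=14 > arr[5]=7

Total inversions: 9

The array has 9 inversion(s): (0,2), (0,3), (0,5), (1,2), (1,3), (1,5), (2,5), (3,5), (4,5). Each pair (i,j) satisfies i < j and arr[i] > arr[j].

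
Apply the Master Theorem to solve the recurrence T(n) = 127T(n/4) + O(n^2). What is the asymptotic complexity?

Master Theorem for T(n) = 127T(n/4) + O(n^2):

a = 127, b = 4, c = 2
log_b(a) = log_4(127) = 3.4943

Case 1: c = 2 < log_4(127) = 3.4943
T(n) = O(n^(log_4 127))

For T(n) = 127T(n/4) + O(n^2): log_4(127) = 3.4943. This is Case 1 of the Master Theorem (c < log_b(a), work dominated by leaves), giving O(n^(log_4 127)).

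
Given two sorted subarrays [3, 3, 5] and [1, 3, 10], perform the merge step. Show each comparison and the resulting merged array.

Merging process:

Compare 3 vs 1: take 1 from right. Merged: [1]
Compare 3 vs 3: take 3 from left. Merged: [1, 3]
Compare 3 vs 3: take 3 from left. Merged: [1, 3, 3]
Compare 5 vs 3: take 3 from right. Merged: [1, 3, 3, 3]
Compare 5 vs 10: take 5 from left. Merged: [1, 3, 3, 3, 5]
Append remaining from right: [10]. Merged: [1, 3, 3, 3, 5, 10]

Final merged array: [1, 3, 3, 3, 5, 10]
Total comparisons: 5

The merged array is [1, 3, 3, 3, 5, 10], requiring 5 comparisons. The merge step runs in O(n) time where n is the total number of elements.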